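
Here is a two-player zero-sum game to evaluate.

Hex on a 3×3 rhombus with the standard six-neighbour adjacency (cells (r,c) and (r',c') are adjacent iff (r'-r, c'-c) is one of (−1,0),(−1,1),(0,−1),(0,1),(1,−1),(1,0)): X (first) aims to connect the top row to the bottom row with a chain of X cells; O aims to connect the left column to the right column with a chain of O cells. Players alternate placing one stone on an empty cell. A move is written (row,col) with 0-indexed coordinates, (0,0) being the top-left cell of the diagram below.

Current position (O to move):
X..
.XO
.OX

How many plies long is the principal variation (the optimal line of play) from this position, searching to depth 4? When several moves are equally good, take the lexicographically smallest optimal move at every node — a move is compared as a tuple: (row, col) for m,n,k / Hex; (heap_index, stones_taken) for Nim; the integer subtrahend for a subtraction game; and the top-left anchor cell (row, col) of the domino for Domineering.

p1 O@[X../.XO/.OX]: (0,1)[XO./.XO/.OX]-1 (0,2)[X.O/.XO/.OX]-1 (1,0)[X../OXO/.OX]-1 (2,0)[X../.XO/OOX]+1*
p2 X@[X../.XO/OOX] terminal -1; root [X../.XO/.OX] d4

PV length from [X../.XO/.OX]: 1 ply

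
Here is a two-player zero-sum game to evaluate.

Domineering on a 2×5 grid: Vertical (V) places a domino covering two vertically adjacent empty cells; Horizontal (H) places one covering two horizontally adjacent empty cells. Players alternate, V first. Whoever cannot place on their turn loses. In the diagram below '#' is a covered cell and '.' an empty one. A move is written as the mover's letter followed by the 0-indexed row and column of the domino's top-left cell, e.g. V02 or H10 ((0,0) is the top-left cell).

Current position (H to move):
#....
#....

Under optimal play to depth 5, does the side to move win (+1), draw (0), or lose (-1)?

value(#..../#...., H) = +1

[#..../#....] H move#1: H01:-1/###../#...., H02:+1/#.##./#....*, H03:-1/#..##/#...., H11:-1/#..../###.., H12:+1/#..../#.##., H13:-1/#..../#..##
[#.##./#....] V move#2: V01:-1/####./##...*, V04:-1/#.###/#...#
[####./##...] H move#3: H12:-1/####./####., H13:+1/####./##.##*
[####./##.##] end (terminal -1, V#4); searched #..../#.... to 5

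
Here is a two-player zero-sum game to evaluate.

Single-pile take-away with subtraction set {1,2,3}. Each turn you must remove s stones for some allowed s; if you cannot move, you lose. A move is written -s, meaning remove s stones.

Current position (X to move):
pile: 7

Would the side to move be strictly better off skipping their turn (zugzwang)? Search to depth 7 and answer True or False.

zugzwang(7, X) = False

[7] X move#1: -1:-1/6, -2:-1/5, -3:+1/4*
[4] O move#2: -1:-1/3*, -2:-1/2, -3:-1/1
[3] X move#3: -1:-1/2, -2:-1/1, -3:+1/0*
[0] end (terminal -1, O#4); searched 7 to 7
suppose X passes — search the same position with O to move:
pass> [7] O move#1: -1:-1/6, -2:-1/5, -3:+1/4*
pass> [4] X move#2: -1:-1/3*, -2:-1/2, -3:-1/1
pass> [3] O move#3: -1:-1/2, -2:-1/1, -3:+1/0*
pass> [0] end (terminal -1, X#4); searched 7 to 7
for X: play +1, pass -1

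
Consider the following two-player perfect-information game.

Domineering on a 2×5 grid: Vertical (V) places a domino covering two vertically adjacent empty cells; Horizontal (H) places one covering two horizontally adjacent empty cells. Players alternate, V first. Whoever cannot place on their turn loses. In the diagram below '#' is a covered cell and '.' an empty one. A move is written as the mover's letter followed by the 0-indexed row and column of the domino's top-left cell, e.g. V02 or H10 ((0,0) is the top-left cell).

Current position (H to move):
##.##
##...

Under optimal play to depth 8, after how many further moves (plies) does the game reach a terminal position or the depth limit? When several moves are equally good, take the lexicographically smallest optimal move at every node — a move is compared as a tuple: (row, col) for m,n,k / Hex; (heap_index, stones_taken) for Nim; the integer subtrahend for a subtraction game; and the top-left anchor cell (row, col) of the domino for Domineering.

PV length from [##.##/##...]: 1 ply

p1 H@[##.##/##...]: H12[##.##/####.]+1* H13[##.##/##.##]-1
p2 V@[##.##/####.] terminal -1; root [##.##/##...] d8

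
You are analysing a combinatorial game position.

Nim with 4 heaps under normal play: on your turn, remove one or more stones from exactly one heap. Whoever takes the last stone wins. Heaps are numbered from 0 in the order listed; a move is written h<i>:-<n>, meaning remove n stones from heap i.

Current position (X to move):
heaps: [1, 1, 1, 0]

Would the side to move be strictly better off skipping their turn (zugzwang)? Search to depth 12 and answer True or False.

p1 X@[(1,1,1,0)]: h0:-1[(0,1,1,0)]+1* h1:-1[(1,0,1,0)]+1 h2:-1[(1,1,0,0)]+1
p2 O@[(0,1,1,0)]: h1:-1[(0,0,1,0)]-1* h2:-1[(0,1,0,0)]-1
p3 X@[(0,0,1,0)]: h2:-1[(0,0,0,0)]+1*
p4 O@[(0,0,0,0)] terminal -1; root [(1,1,1,0)] d12
pass branch (O moves first from the same position):
  | p1 O@[(1,1,1,0)]: h0:-1[(0,1,1,0)]+1* h1:-1[(1,0,1,0)]+1 h2:-1[(1,1,0,0)]+1
  | p2 X@[(0,1,1,0)]: h1:-1[(0,0,1,0)]-1* h2:-1[(0,1,0,0)]-1
  | p3 O@[(0,0,1,0)]: h2:-1[(0,0,0,0)]+1*
  | p4 X@[(0,0,0,0)] terminal -1; root [(1,1,1,0)] d12
X moving scores +1; X passing scores -1

zugzwang((1,1,1,0), X) = False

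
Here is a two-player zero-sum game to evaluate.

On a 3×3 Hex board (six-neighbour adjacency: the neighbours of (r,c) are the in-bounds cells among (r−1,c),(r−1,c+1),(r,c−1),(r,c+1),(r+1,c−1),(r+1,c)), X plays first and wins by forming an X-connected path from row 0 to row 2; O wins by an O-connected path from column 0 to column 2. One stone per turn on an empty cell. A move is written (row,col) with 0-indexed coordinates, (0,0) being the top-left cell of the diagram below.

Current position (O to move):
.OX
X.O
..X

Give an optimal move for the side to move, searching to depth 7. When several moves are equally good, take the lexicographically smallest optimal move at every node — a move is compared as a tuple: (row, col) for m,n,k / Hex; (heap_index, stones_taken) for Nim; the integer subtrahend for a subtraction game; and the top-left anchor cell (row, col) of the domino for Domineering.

p1 O@[.OX/X.O/..X]: (0,0)[OOX/X.O/..X]-1 (1,1)[.OX/XOO/..X]+1* (2,0)[.OX/X.O/O.X]+1 (2,1)[.OX/X.O/.OX]-1
p2 X@[.OX/XOO/..X]: (0,0)[XOX/XOO/..X]-1* (2,0)[.OX/XOO/X.X]-1 (2,1)[.OX/XOO/.XX]-1
p3 O@[XOX/XOO/..X]: (2,0)[XOX/XOO/O.X]+1* (2,1)[XOX/XOO/.OX]-1
p4 X@[XOX/XOO/O.X] terminal -1; root [.OX/X.O/..X] d7

O's best at [.OX/X.O/..X]: (1,1)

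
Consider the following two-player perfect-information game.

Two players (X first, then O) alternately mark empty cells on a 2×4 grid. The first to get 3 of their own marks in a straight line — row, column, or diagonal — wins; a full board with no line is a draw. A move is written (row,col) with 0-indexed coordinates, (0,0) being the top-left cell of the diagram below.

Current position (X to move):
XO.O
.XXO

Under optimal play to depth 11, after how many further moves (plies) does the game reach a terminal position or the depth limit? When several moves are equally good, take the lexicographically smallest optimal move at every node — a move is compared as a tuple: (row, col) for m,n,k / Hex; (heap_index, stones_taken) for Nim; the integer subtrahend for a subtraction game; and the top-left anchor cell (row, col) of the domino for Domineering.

PV length from [XO.O/.XXO]: 1 ply

[XO.O/.XXO] X move#1: (0,2):+0/XOXO/.XXO, (1,0):+1/XO.O/XXXO*
[XO.O/XXXO] end (terminal -1, O#2); searched XO.O/.XXO to 11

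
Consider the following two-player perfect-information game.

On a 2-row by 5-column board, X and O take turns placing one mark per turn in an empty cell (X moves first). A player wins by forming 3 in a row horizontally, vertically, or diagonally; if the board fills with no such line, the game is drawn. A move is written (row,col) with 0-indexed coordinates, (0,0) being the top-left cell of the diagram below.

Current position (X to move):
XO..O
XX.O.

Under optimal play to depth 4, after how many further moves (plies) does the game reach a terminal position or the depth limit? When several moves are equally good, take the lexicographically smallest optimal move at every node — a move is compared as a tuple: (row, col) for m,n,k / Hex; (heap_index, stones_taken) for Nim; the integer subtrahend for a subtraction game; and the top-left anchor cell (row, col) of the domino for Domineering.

PV length from [XO..O/XX.O.]: 1 ply

p1 X@[XO..O/XX.O.]: (0,2)[XOX.O/XX.O.]+0 (0,3)[XO.XO/XX.O.]+0 (1,2)[XO..O/XXXO.]+1* (1,4)[XO..O/XX.OX]+0
p2 O@[XO..O/XXXO.] terminal -1; root [XO..O/XX.O.] d4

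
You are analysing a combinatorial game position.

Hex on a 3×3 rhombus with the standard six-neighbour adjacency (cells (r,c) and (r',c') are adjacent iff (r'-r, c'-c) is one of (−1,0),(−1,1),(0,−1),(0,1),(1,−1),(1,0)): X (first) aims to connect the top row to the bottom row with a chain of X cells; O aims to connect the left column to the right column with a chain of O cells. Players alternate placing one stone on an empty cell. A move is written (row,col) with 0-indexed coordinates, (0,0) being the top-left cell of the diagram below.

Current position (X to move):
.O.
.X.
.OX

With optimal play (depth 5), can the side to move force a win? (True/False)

X winning at [.O./.X./.OX]: True

ply 1, X at .O./.X./.OX | (0,0)=+1→XO./.X./.OX*; (0,2)=+1→.OX/.X./.OX; (1,0)=+1→.O./XX./.OX; (1,2)=-1→.O./.XX/.OX; (2,0)=-1→.O./.X./XOX
ply 2, O at XO./.X./.OX | (0,2)=-1→XOO/.X./.OX*; (1,0)=-1→XO./OX./.OX; (1,2)=-1→XO./.XO/.OX; (2,0)=-1→XO./.X./OOX
ply 3, X at XOO/.X./.OX | (1,0)=+1→XOO/XX./.OX*; (1,2)=-1→XOO/.XX/.OX; (2,0)=-1→XOO/.X./XOX
ply 4, O at XOO/XX./.OX | (1,2)=-1→XOO/XXO/.OX*; (2,0)=-1→XOO/XX./OOX
ply 5, X at XOO/XXO/.OX | (2,0)=+1→XOO/XXO/XOX*
ply 6: XOO/XXO/XOX is terminal -1 (O); from .O./.X./.OX depth 5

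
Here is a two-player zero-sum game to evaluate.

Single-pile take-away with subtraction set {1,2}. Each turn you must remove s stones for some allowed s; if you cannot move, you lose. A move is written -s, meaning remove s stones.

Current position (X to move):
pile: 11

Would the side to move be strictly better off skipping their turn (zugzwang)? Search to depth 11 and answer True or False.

[11] X move#1: -1:-1/10, -2:+1/9*
[9] O move#2: -1:-1/8*, -2:-1/7
[8] X move#3: -1:-1/7, -2:+1/6*
[6] O move#4: -1:-1/5*, -2:-1/4
[5] X move#5: -1:-1/4, -2:+1/3*
[3] O move#6: -1:-1/2*, -2:-1/1
[2] X move#7: -1:-1/1, -2:+1/0*
[0] end (terminal -1, O#8); searched 11 to 11
pass branch (O moves first from the same position):
  | [11] O move#1: -1:-1/10, -2:+1/9*
  | [9] X move#2: -1:-1/8*, -2:-1/7
  | [8] O move#3: -1:-1/7, -2:+1/6*
  | [6] X move#4: -1:-1/5*, -2:-1/4
  | [5] O move#5: -1:-1/4, -2:+1/3*
  | [3] X move#6: -1:-1/2*, -2:-1/1
  | [2] O move#7: -1:-1/1, -2:+1/0*
  | [0] end (terminal -1, X#8); searched 11 to 11
X moving scores +1; X passing scores -1

zugzwang(11, X) = False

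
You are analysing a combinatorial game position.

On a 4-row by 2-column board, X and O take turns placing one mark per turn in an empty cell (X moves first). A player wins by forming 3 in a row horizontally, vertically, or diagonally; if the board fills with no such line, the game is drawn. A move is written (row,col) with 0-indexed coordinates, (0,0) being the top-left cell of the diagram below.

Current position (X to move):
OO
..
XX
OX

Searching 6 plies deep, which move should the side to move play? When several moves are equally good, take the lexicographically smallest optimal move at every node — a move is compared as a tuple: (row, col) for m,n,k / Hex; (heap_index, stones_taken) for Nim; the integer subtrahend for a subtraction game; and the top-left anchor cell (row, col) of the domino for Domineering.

X's best at [OO/../XX/OX]: (1,1)

[OO/../XX/OX] X move#1: (1,0):+0/OO/X./XX/OX, (1,1):+1/OO/.X/XX/OX*
[OO/.X/XX/OX] end (terminal -1, O#2); searched OO/../XX/OX to 6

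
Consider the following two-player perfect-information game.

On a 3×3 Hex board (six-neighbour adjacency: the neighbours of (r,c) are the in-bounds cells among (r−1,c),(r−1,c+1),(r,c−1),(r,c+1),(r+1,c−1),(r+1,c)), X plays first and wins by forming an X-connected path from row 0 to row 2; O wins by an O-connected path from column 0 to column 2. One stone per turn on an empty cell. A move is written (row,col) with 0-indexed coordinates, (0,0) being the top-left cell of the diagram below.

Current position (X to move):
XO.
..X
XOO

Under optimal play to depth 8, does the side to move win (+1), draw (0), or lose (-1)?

[XO./..X/XOO] X move#1: (0,2):+1/XOX/..X/XOO*, (1,0):+1/XO./X.X/XOO, (1,1):+1/XO./.XX/XOO
[XOX/..X/XOO] O move#2: (1,0):-1/XOX/O.X/XOO*, (1,1):-1/XOX/.OX/XOO
[XOX/O.X/XOO] X move#3: (1,1):+1/XOX/OXX/XOO*
[XOX/OXX/XOO] end (terminal -1, O#4); searched XO./..X/XOO to 8

value(XO./..X/XOO, X) = +1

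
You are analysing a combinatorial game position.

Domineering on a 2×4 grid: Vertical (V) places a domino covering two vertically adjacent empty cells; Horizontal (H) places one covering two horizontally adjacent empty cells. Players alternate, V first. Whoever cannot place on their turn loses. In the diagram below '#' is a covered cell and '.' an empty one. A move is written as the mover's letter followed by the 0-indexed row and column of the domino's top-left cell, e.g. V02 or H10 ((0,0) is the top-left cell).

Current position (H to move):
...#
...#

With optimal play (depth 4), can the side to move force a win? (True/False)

H winning at [...#/...#]: True

p1 H@[...#/...#]: H00[##.#/...#]+1* H01[.###/...#]+1 H10[...#/##.#]+1 H11[...#/.###]+1
p2 V@[##.#/...#]: V02[####/..##]-1*
p3 H@[####/..##]: H10[####/####]+1*
p4 V@[####/####] terminal -1; root [...#/...#] d4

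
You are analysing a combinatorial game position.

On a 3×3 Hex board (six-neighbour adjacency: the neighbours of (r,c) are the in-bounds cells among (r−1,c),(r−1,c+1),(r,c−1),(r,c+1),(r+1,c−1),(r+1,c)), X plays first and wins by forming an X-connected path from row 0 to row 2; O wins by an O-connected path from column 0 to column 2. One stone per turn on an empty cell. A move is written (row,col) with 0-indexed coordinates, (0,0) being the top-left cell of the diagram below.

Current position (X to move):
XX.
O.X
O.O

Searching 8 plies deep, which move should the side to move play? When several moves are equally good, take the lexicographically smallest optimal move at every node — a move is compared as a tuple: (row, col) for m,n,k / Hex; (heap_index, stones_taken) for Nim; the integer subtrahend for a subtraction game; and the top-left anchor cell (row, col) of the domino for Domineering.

X's best at [XX./O.X/O.O]: (2,1)

ply 1, X at XX./O.X/O.O | (0,2)=-1→XXX/O.X/O.O; (1,1)=-1→XX./OXX/O.O; (2,1)=+1→XX./O.X/OXO*
ply 2, O at XX./O.X/OXO | (0,2)=-1→XXO/O.X/OXO*; (1,1)=-1→XX./OOX/OXO
ply 3, X at XXO/O.X/OXO | (1,1)=+1→XXO/OXX/OXO*
ply 4: XXO/OXX/OXO is terminal -1 (O); from XX./O.X/O.O depth 8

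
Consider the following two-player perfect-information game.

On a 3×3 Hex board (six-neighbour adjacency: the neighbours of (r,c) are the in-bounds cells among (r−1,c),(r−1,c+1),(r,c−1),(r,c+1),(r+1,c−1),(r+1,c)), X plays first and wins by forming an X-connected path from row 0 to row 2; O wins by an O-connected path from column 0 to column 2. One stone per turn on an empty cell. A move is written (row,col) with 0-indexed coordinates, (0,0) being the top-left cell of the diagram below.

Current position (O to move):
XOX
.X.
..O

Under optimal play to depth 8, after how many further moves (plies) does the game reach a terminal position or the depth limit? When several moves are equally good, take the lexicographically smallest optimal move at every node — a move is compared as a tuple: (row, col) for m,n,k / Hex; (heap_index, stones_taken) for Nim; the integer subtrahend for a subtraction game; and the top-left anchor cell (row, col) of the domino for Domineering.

PV length from [XOX/.X./..O]: 4 plies

ply 1, O at XOX/.X./..O | (1,0)=-1→XOX/OX./..O*; (1,2)=-1→XOX/.XO/..O; (2,0)=-1→XOX/.X./O.O; (2,1)=-1→XOX/.X./.OO
ply 2, X at XOX/OX./..O | (1,2)=+1→XOX/OXX/..O*; (2,0)=+1→XOX/OX./X.O; (2,1)=+1→XOX/OX./.XO
ply 3, O at XOX/OXX/..O | (2,0)=-1→XOX/OXX/O.O*; (2,1)=-1→XOX/OXX/.OO
ply 4, X at XOX/OXX/O.O | (2,1)=+1→XOX/OXX/OXO*
ply 5: XOX/OXX/OXO is terminal -1 (O); from XOX/.X./..O depth 8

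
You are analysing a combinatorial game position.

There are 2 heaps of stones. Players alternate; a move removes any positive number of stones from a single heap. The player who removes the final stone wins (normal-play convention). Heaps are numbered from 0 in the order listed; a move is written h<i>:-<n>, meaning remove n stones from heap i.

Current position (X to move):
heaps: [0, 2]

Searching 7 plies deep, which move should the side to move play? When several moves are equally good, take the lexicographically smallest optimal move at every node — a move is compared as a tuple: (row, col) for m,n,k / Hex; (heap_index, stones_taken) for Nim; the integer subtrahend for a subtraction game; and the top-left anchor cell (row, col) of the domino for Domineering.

p1 X@[(0,2)]: h1:-1[(0,1)]-1 h1:-2[(0,0)]+1*
p2 O@[(0,0)] terminal -1; root [(0,2)] d7

X's best at [(0,2)]: h1:-2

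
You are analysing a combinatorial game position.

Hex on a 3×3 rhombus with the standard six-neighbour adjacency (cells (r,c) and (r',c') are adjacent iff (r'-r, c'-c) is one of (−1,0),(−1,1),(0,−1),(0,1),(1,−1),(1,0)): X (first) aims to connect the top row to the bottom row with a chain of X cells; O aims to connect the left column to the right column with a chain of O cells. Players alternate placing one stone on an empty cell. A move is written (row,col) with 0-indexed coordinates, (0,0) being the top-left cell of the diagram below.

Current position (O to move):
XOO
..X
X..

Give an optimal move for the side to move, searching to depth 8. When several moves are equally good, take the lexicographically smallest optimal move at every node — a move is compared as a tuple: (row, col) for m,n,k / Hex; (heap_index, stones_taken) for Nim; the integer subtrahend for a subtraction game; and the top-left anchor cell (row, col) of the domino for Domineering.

O's best at [XOO/..X/X..]: (1,0)

ply 1, O at XOO/..X/X.. | (1,0)=+1→XOO/O.X/X..*; (1,1)=-1→XOO/.OX/X..; (2,1)=-1→XOO/..X/XO.; (2,2)=-1→XOO/..X/X.O
ply 2: XOO/O.X/X.. is terminal -1 (X); from XOO/..X/X.. depth 8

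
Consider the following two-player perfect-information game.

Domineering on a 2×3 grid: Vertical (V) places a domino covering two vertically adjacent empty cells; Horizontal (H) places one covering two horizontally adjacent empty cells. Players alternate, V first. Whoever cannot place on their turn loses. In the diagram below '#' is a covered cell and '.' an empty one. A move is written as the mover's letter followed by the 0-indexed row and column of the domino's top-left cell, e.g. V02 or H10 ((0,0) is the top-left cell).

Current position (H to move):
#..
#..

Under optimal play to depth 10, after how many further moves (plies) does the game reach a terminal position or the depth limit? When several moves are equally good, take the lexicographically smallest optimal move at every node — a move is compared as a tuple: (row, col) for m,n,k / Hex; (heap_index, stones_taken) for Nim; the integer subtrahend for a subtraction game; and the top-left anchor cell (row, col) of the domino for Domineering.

[#../#..] H move#1: H01:+1/###/#..*, H11:+1/#../###
[###/#..] end (terminal -1, V#2); searched #../#.. to 10

PV length from [#../#..]: 1 ply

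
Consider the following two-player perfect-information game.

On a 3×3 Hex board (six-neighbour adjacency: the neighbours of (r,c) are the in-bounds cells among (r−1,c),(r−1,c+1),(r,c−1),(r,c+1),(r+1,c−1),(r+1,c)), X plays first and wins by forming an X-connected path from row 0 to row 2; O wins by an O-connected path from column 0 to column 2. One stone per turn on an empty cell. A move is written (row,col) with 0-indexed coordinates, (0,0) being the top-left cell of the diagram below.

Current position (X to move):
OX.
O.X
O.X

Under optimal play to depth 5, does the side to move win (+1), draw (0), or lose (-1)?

value(OX./O.X/O.X, X) = +1

[OX./O.X/O.X] X move#1: (0,2):+1/OXX/O.X/O.X*, (1,1):+1/OX./OXX/O.X, (2,1):+1/OX./O.X/OXX
[OXX/O.X/O.X] end (terminal -1, O#2); searched OX./O.X/O.X to 5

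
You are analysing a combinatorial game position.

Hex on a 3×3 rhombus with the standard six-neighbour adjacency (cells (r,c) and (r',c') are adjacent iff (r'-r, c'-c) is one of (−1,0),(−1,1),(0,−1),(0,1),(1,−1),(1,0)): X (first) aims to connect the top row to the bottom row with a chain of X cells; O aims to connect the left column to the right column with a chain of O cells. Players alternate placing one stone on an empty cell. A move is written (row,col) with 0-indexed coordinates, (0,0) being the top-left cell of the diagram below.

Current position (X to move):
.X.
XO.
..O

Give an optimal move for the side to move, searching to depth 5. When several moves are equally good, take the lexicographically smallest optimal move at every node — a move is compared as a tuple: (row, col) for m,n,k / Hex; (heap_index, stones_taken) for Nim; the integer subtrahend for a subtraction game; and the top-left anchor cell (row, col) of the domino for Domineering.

X's best at [.X./XO./..O]: (2,0)

[.X./XO./..O] X move#1: (0,0):-1/XX./XO./..O, (0,2):-1/.XX/XO./..O, (1,2):-1/.X./XOX/..O, (2,0):+1/.X./XO./X.O*, (2,1):-1/.X./XO./.XO
[.X./XO./X.O] end (terminal -1, O#2); searched .X./XO./..O to 5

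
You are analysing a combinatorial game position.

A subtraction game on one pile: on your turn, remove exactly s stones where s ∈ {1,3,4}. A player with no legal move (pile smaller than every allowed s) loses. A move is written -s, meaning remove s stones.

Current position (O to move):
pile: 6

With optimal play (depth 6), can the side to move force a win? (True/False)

O winning at [6]: True

p1 O@[6]: -1[5]-1 -3[3]-1 -4[2]+1*
p2 X@[2]: -1[1]-1*
p3 O@[1]: -1[0]+1*
p4 X@[0] terminal -1; root [6] d6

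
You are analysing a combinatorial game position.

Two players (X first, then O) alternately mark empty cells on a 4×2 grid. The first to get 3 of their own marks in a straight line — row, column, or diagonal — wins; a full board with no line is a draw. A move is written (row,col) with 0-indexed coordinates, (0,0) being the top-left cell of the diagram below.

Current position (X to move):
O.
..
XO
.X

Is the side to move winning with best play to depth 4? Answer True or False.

p1 X@[O./../XO/.X]: (0,1)[OX/../XO/.X]+0* (1,0)[O./X./XO/.X]+0 (1,1)[O./.X/XO/.X]+0 (3,0)[O./../XO/XX]+0
p2 O@[OX/../XO/.X]: (1,0)[OX/O./XO/.X]+0* (1,1)[OX/.O/XO/.X]+0 (3,0)[OX/../XO/OX]+0
p3 X@[OX/O./XO/.X]: (1,1)[OX/OX/XO/.X]+0* (3,0)[OX/O./XO/XX]+0
p4 O@[OX/OX/XO/.X]: (3,0)[OX/OX/XO/OX]+0*
p5 X@[OX/OX/XO/OX] terminal +0; root [O./../XO/.X] d4

X winning at [O./../XO/.X]: False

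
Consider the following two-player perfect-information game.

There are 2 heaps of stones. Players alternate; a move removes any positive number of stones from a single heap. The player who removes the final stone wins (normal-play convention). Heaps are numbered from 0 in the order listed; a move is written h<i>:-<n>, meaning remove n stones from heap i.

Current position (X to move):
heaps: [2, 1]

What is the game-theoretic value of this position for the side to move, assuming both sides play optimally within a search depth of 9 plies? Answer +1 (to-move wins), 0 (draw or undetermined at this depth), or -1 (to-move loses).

value((2,1), X) = +1

p1 X@[(2,1)]: h0:-1[(1,1)]+1* h0:-2[(0,1)]-1 h1:-1[(2,0)]-1
p2 O@[(1,1)]: h0:-1[(0,1)]-1* h1:-1[(1,0)]-1
p3 X@[(0,1)]: h1:-1[(0,0)]+1*
p4 O@[(0,0)] terminal -1; root [(2,1)] d9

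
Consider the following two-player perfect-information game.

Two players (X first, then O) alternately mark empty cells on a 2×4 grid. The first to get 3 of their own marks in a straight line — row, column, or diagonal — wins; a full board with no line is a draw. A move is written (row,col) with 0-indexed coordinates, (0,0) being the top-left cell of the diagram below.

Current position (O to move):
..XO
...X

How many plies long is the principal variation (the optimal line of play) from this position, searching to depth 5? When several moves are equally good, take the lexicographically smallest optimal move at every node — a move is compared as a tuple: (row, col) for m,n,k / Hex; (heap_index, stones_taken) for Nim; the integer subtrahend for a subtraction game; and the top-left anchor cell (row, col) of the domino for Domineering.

[..XO/...X] O move#1: (0,0):+0/O.XO/...X*, (0,1):+0/.OXO/...X, (1,0):+0/..XO/O..X, (1,1):+0/..XO/.O.X, (1,2):+0/..XO/..OX
[O.XO/...X] X move#2: (0,1):+0/OXXO/...X*, (1,0):+0/O.XO/X..X, (1,1):+0/O.XO/.X.X, (1,2):+0/O.XO/..XX
[OXXO/...X] O move#3: (1,0):+0/OXXO/O..X*, (1,1):+0/OXXO/.O.X, (1,2):+0/OXXO/..OX
[OXXO/O..X] X move#4: (1,1):+0/OXXO/OX.X*, (1,2):+0/OXXO/O.XX
[OXXO/OX.X] O move#5: (1,2):+0/OXXO/OXOX*
[OXXO/OXOX] end (terminal +0, X#6); searched ..XO/...X to 5

PV length from [..XO/...X]: 5 plies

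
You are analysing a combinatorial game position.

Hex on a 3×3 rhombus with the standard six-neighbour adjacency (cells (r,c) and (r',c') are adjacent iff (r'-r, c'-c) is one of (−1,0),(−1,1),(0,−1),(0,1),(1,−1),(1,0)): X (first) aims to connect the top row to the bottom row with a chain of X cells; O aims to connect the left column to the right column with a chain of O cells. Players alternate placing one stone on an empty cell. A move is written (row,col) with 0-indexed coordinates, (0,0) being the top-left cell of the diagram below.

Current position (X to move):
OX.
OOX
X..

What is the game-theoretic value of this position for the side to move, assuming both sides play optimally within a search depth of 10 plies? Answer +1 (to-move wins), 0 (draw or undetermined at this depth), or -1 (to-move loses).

value(OX./OOX/X.., X) = +1

p1 X@[OX./OOX/X..]: (0,2)[OXX/OOX/X..]+1* (2,1)[OX./OOX/XX.]-1 (2,2)[OX./OOX/X.X]-1
p2 O@[OXX/OOX/X..]: (2,1)[OXX/OOX/XO.]-1* (2,2)[OXX/OOX/X.O]-1
p3 X@[OXX/OOX/XO.]: (2,2)[OXX/OOX/XOX]+1*
p4 O@[OXX/OOX/XOX] terminal -1; root [OX./OOX/X..] d10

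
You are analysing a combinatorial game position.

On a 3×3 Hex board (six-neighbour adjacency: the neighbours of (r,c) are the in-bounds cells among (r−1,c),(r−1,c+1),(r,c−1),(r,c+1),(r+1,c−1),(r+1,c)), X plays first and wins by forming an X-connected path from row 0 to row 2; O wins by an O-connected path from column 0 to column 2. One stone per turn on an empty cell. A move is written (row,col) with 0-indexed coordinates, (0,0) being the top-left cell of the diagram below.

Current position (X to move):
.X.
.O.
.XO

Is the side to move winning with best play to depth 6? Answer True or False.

[.X./.O./.XO] X move#1: (0,0):-1/XX./.O./.XO*, (0,2):-1/.XX/.O./.XO, (1,0):-1/.X./XO./.XO, (1,2):-1/.X./.OX/.XO, (2,0):-1/.X./.O./XXO
[XX./.O./.XO] O move#2: (0,2):+1/XXO/.O./.XO*, (1,0):+1/XX./OO./.XO, (1,2):+1/XX./.OO/.XO, (2,0):+1/XX./.O./OXO
[XXO/.O./.XO] X move#3: (1,0):-1/XXO/XO./.XO*, (1,2):-1/XXO/.OX/.XO, (2,0):-1/XXO/.O./XXO
[XXO/XO./.XO] O move#4: (1,2):-1/XXO/XOO/.XO, (2,0):+1/XXO/XO./OXO*
[XXO/XO./OXO] end (terminal -1, X#5); searched .X./.O./.XO to 6

X winning at [.X./.O./.XO]: False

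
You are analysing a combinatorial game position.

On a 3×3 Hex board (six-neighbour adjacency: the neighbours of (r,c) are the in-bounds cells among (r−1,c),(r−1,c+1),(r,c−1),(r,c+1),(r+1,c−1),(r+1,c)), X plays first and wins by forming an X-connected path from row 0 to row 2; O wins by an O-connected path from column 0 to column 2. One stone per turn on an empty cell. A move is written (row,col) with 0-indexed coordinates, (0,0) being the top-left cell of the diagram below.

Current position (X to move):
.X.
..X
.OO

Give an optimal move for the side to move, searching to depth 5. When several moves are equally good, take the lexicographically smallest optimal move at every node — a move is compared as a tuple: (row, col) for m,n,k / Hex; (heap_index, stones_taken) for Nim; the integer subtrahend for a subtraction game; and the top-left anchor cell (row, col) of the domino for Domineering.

p1 X@[.X./..X/.OO]: (0,0)[XX./..X/.OO]-1 (0,2)[.XX/..X/.OO]-1 (1,0)[.X./X.X/.OO]-1 (1,1)[.X./.XX/.OO]-1 (2,0)[.X./..X/XOO]+1*
p2 O@[.X./..X/XOO]: (0,0)[OX./..X/XOO]-1* (0,2)[.XO/..X/XOO]-1 (1,0)[.X./O.X/XOO]-1 (1,1)[.X./.OX/XOO]-1
p3 X@[OX./..X/XOO]: (0,2)[OXX/..X/XOO]+1* (1,0)[OX./X.X/XOO]+1 (1,1)[OX./.XX/XOO]+1
p4 O@[OXX/..X/XOO]: (1,0)[OXX/O.X/XOO]-1* (1,1)[OXX/.OX/XOO]-1
p5 X@[OXX/O.X/XOO]: (1,1)[OXX/OXX/XOO]+1*
p6 O@[OXX/OXX/XOO] terminal -1; root [.X./..X/.OO] d5

X's best at [.X./..X/.OO]: (2,0)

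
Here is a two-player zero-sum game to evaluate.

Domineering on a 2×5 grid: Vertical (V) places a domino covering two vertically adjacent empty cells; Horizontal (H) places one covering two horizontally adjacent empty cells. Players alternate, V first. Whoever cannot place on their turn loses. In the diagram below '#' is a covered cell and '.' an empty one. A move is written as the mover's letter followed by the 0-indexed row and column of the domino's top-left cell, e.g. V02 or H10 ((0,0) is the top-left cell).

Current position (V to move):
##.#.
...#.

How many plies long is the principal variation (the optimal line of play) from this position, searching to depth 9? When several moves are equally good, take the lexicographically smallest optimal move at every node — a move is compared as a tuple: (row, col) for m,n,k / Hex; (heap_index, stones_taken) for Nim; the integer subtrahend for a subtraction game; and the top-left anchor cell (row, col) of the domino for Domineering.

PV length from [##.#./...#.]: 3 plies

[##.#./...#.] V move#1: V02:+1/####./..##.*, V04:-1/##.##/...##
[####./..##.] H move#2: H10:-1/####./####.*
[####./####.] V move#3: V04:+1/#####/#####*
[#####/#####] end (terminal -1, H#4); searched ##.#./...#. to 9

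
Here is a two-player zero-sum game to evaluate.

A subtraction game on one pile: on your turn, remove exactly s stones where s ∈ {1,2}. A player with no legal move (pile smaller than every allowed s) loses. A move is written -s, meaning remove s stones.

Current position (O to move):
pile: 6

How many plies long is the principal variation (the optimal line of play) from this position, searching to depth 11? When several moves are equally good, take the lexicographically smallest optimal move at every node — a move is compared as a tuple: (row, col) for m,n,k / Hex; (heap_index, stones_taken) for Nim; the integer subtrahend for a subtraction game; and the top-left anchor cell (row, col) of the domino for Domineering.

p1 O@[6]: -1[5]-1* -2[4]-1
p2 X@[5]: -1[4]-1 -2[3]+1*
p3 O@[3]: -1[2]-1* -2[1]-1
p4 X@[2]: -1[1]-1 -2[0]+1*
p5 O@[0] terminal -1; root [6] d11

PV length from [6]: 4 plies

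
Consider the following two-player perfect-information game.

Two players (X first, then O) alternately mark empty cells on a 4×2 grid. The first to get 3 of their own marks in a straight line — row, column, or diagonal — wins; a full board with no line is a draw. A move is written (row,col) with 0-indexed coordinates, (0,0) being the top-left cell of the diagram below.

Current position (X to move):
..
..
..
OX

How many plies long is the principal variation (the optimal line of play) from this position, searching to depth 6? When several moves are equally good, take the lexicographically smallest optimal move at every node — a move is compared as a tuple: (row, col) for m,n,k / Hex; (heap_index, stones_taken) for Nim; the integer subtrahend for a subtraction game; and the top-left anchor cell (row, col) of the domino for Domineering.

PV length from [../../../OX]: 6 plies

p1 X@[../../../OX]: (0,0)[X./../../OX]+0* (0,1)[.X/../../OX]+0 (1,0)[../X./../OX]+0 (1,1)[../.X/../OX]+0 (2,0)[../../X./OX]+0 (2,1)[../../.X/OX]+0
p2 O@[X./../../OX]: (0,1)[XO/../../OX]+0* (1,0)[X./O./../OX]+0 (1,1)[X./.O/../OX]+0 (2,0)[X./../O./OX]+0 (2,1)[X./../.O/OX]+0
p3 X@[XO/../../OX]: (1,0)[XO/X./../OX]+0* (1,1)[XO/.X/../OX]+0 (2,0)[XO/../X./OX]+0 (2,1)[XO/../.X/OX]+0
p4 O@[XO/X./../OX]: (1,1)[XO/XO/../OX]-1 (2,0)[XO/X./O./OX]+0* (2,1)[XO/X./.O/OX]-1
p5 X@[XO/X./O./OX]: (1,1)[XO/XX/O./OX]+0* (2,1)[XO/X./OX/OX]+0
p6 O@[XO/XX/O./OX]: (2,1)[XO/XX/OO/OX]+0*
p7 X@[XO/XX/OO/OX] terminal +0; root [../../../OX] d6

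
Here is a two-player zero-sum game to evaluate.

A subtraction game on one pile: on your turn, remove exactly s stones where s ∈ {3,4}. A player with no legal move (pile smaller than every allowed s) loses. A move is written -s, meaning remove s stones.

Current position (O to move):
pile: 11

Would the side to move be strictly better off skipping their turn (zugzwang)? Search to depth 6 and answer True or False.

zugzwang(11, O) = False

[11] O move#1: -3:+1/8*, -4:+1/7
[8] X move#2: -3:-1/5*, -4:-1/4
[5] O move#3: -3:+1/2*, -4:+1/1
[2] end (terminal -1, X#4); searched 11 to 6
if O skipped the turn, X would face:
~ [11] X move#1: -3:+1/8*, -4:+1/7
~ [8] O move#2: -3:-1/5*, -4:-1/4
~ [5] X move#3: -3:+1/2*, -4:+1/1
~ [2] end (terminal -1, O#4); searched 11 to 6
compare (O): move=+1 vs pass=-1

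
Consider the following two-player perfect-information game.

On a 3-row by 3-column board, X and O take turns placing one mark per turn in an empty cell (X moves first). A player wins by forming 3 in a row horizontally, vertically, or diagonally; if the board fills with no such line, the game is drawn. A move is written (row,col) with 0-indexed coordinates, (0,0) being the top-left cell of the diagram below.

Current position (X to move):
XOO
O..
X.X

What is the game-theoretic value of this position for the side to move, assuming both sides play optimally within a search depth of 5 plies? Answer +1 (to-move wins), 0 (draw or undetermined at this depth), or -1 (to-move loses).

value(XOO/O../X.X, X) = +1

[XOO/O../X.X] X move#1: (1,1):+1/XOO/OX./X.X*, (1,2):+1/XOO/O.X/X.X, (2,1):+1/XOO/O../XXX
[XOO/OX./X.X] end (terminal -1, O#2); searched XOO/O../X.X to 5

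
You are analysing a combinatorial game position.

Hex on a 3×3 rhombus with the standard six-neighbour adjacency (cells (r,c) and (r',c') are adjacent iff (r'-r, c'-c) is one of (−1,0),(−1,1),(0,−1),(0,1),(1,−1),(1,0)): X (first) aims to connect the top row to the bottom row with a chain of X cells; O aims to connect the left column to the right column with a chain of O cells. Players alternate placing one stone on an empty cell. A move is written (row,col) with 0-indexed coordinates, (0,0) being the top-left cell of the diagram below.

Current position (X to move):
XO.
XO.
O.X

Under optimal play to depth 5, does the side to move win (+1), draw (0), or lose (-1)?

ply 1, X at XO./XO./O.X | (0,2)=-1→XOX/XO./O.X*; (1,2)=-1→XO./XOX/O.X; (2,1)=-1→XO./XO./OXX
ply 2, O at XOX/XO./O.X | (1,2)=+1→XOX/XOO/O.X*; (2,1)=-1→XOX/XO./OOX
ply 3: XOX/XOO/O.X is terminal -1 (X); from XO./XO./O.X depth 5

value(XO./XO./O.X, X) = -1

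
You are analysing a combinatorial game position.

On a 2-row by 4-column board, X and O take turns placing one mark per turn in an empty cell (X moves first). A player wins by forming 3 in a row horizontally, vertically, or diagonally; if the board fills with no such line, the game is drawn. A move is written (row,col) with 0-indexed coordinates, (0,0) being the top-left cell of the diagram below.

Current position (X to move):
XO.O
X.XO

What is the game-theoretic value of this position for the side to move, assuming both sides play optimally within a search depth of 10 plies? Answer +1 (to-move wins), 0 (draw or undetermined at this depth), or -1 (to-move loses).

value(XO.O/X.XO, X) = +1

[XO.O/X.XO] X move#1: (0,2):+0/XOXO/X.XO, (1,1):+1/XO.O/XXXO*
[XO.O/XXXO] end (terminal -1, O#2); searched XO.O/X.XO to 10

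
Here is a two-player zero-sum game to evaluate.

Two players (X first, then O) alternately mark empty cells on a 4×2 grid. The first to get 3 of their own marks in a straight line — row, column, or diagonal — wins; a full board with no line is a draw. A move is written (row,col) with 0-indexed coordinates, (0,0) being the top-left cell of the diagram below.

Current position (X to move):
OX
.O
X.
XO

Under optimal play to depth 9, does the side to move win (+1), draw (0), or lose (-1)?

p1 X@[OX/.O/X./XO]: (1,0)[OX/XO/X./XO]+1* (2,1)[OX/.O/XX/XO]+0
p2 O@[OX/XO/X./XO] terminal -1; root [OX/.O/X./XO] d9

value(OX/.O/X./XO, X) = +1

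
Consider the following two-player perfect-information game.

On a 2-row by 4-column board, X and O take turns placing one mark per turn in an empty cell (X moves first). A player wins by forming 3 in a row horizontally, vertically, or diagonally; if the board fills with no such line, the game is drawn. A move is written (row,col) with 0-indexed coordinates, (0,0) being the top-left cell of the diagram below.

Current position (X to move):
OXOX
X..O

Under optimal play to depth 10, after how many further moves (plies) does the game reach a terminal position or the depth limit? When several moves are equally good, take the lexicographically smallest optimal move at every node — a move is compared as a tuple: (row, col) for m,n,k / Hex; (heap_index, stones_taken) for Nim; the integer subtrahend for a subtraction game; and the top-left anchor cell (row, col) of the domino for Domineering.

PV length from [OXOX/X..O]: 2 plies

p1 X@[OXOX/X..O]: (1,1)[OXOX/XX.O]+0* (1,2)[OXOX/X.XO]+0
p2 O@[OXOX/XX.O]: (1,2)[OXOX/XXOO]+0*
p3 X@[OXOX/XXOO] terminal +0; root [OXOX/X..O] d10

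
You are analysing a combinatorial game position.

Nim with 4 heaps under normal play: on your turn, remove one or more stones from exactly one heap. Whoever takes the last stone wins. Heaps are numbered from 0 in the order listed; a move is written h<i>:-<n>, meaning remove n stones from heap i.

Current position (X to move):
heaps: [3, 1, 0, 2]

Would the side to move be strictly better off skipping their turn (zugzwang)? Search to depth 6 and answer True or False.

zugzwang((3,1,0,2), X) = True

[(3,1,0,2)] X move#1: h0:-1:-1/(2,1,0,2)*, h0:-2:-1/(1,1,0,2), h0:-3:-1/(0,1,0,2), h1:-1:-1/(3,0,0,2), h3:-1:-1/(3,1,0,1), h3:-2:-1/(3,1,0,0)
[(2,1,0,2)] O move#2: h0:-1:-1/(1,1,0,2), h0:-2:-1/(0,1,0,2), h1:-1:+1/(2,0,0,2)*, h3:-1:-1/(2,1,0,1), h3:-2:-1/(2,1,0,0)
[(2,0,0,2)] X move#3: h0:-1:-1/(1,0,0,2)*, h0:-2:-1/(0,0,0,2), h3:-1:-1/(2,0,0,1), h3:-2:-1/(2,0,0,0)
[(1,0,0,2)] O move#4: h0:-1:-1/(0,0,0,2), h3:-1:+1/(1,0,0,1)*, h3:-2:-1/(1,0,0,0)
[(1,0,0,1)] X move#5: h0:-1:-1/(0,0,0,1)*, h3:-1:-1/(1,0,0,0)
[(0,0,0,1)] O move#6: h3:-1:+1/(0,0,0,0)*
[(0,0,0,0)] end (terminal -1, X#7); searched (3,1,0,2) to 6
if X skipped the turn, O would face:
~ [(3,1,0,2)] O move#1: h0:-1:-1/(2,1,0,2)*, h0:-2:-1/(1,1,0,2), h0:-3:-1/(0,1,0,2), h1:-1:-1/(3,0,0,2), h3:-1:-1/(3,1,0,1), h3:-2:-1/(3,1,0,0)
~ [(2,1,0,2)] X move#2: h0:-1:-1/(1,1,0,2), h0:-2:-1/(0,1,0,2), h1:-1:+1/(2,0,0,2)*, h3:-1:-1/(2,1,0,1), h3:-2:-1/(2,1,0,0)
~ [(2,0,0,2)] O move#3: h0:-1:-1/(1,0,0,2)*, h0:-2:-1/(0,0,0,2), h3:-1:-1/(2,0,0,1), h3:-2:-1/(2,0,0,0)
~ [(1,0,0,2)] X move#4: h0:-1:-1/(0,0,0,2), h3:-1:+1/(1,0,0,1)*, h3:-2:-1/(1,0,0,0)
~ [(1,0,0,1)] O move#5: h0:-1:-1/(0,0,0,1)*, h3:-1:-1/(1,0,0,0)
~ [(0,0,0,1)] X move#6: h3:-1:+1/(0,0,0,0)*
~ [(0,0,0,0)] end (terminal -1, O#7); searched (3,1,0,2) to 6
compare (X): move=-1 vs pass=+1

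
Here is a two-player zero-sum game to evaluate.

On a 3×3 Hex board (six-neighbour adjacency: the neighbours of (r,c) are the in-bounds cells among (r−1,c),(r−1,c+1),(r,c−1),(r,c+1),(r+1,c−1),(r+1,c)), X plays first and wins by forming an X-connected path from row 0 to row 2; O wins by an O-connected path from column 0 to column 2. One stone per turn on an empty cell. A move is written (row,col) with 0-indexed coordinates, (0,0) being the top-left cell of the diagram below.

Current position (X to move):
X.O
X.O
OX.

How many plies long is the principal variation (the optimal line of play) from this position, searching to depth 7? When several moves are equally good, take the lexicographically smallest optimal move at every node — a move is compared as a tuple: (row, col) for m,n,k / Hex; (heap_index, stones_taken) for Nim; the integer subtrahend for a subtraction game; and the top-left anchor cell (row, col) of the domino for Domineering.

p1 X@[X.O/X.O/OX.]: (0,1)[XXO/X.O/OX.]-1 (1,1)[X.O/XXO/OX.]+1* (2,2)[X.O/X.O/OXX]-1
p2 O@[X.O/XXO/OX.] terminal -1; root [X.O/X.O/OX.] d7

PV length from [X.O/X.O/OX.]: 1 ply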